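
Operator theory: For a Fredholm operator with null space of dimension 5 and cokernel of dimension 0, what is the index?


The Fredholm index is defined as ind(T) = dim(ker T) - dim(coker T)
= 5 - 0
= 5

5


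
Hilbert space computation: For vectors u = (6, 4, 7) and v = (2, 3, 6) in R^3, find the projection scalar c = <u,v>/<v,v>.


Computing <u,v> = 6*2 + 4*3 + 7*6 = 66
Computing <v,v> = 2^2 + 3^2 + 6^2 = 49
Projection coefficient = 66/49 = 1.3469

1.3469


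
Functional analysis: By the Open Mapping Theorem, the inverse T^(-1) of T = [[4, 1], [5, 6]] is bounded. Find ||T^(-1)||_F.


det(T) = 4*6 - 1*5 = 19
T^(-1) = (1/19) * [[6, -1], [-5, 4]] = [[0.3158, -0.0526], [-0.2632, 0.2105]]
||T^(-1)||_F^2 = 0.3158^2 + (-0.0526)^2 + (-0.2632)^2 + 0.2105^2 = 0.2161
||T^(-1)||_F = sqrt(0.2161) = 0.4648

0.4648


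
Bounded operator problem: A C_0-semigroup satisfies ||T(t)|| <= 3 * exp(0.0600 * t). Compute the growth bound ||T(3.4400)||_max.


||T(3.4400)|| <= 3 * exp(0.0600 * 3.4400)
= 3 * exp(0.2064)
= 3 * 1.2292
= 3.6877

3.6877


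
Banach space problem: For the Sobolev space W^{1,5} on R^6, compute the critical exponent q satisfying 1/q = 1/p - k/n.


Using the Sobolev embedding formula: 1/q = 1/p - k/n
1/q = 1/5 - 1/6 = 1/30
q = 1/(1/30) = 30

30.0000


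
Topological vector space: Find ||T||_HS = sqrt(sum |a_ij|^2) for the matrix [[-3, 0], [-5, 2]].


The Hilbert-Schmidt norm is sqrt(sum of squares of all entries).
Sum of squares = (-3)^2 + 0^2 + (-5)^2 + 2^2
= 9 + 0 + 25 + 4 = 38
||T||_HS = sqrt(38) = 6.1644

6.1644


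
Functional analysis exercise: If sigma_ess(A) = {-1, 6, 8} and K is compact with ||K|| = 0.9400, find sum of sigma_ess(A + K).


By Weyl's theorem, the essential spectrum is invariant under compact perturbations.
sigma_ess(A + K) = sigma_ess(A) = {-1, 6, 8}
Sum = -1 + 6 + 8 = 13

13


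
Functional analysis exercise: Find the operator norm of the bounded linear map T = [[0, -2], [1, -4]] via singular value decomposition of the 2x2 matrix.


A^T A = [[1, -4], [-4, 20]]
trace(A^T A) = 21, det(A^T A) = 4
discriminant = 21^2 - 4*4 = 425
Largest eigenvalue of A^T A = (trace + sqrt(disc))/2 = 20.8078
||T|| = sqrt(20.8078) = 4.5616

4.5616


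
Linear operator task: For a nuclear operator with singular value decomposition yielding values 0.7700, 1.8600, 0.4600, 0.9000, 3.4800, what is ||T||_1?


The nuclear norm is the sum of all singular values.
||T||_1 = 0.7700 + 1.8600 + 0.4600 + 0.9000 + 3.4800
= 7.4700

7.4700


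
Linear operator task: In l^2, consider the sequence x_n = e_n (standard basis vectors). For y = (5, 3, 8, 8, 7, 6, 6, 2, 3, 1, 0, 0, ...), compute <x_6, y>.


x_6 = e_6 is the standard basis vector with 1 in position 6.
<x_6, y> = y_6 = 6
As n -> infinity, <x_n, y> -> 0, confirming weak convergence of (x_n) to 0.

6


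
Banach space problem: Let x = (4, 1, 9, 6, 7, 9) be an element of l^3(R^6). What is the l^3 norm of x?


The l^3 norm = (sum |x_i|^3)^(1/3)
Sum of 3th powers = 64 + 1 + 729 + 216 + 343 + 729 = 2082
||x||_3 = (2082)^(1/3) = 12.7691

12.7691


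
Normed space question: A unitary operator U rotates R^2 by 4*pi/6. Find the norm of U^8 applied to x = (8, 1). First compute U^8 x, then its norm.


U is a rotation by theta = 4*pi/6
U^8 = rotation by 8*theta = 32*pi/6 = 8*pi/6 (mod 2*pi)
cos(8*pi/6) = -0.5000, sin(8*pi/6) = -0.8660
U^8 x = (-0.5000 * 8 - -0.8660 * 1, -0.8660 * 8 + -0.5000 * 1)
= (-3.1340, -7.4282)
||U^8 x|| = sqrt((-3.1340)^2 + (-7.4282)^2) = sqrt(65.0000) = 8.0623

8.0623


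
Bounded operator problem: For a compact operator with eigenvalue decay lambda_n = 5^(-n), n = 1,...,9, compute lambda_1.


The eigenvalue formula gives lambda_1 = 1/5^1
= 1/5
= 0.2000

0.2000


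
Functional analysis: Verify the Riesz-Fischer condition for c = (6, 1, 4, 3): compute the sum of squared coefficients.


sum |c_n|^2 = 6^2 + 1^2 + 4^2 + 3^2
= 36 + 1 + 16 + 9
= 62

62


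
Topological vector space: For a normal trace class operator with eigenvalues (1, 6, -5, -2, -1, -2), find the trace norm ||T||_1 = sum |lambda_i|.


For a normal operator, singular values equal |eigenvalues|.
Trace norm = sum |lambda_i| = 1 + 6 + 5 + 2 + 1 + 2
= 17

17


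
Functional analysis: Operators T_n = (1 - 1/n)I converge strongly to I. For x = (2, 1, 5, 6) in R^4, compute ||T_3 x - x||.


T_3 x - x = (1 - 1/3)x - x = -x/3
||x|| = sqrt(66) = 8.1240
||T_3 x - x|| = ||x||/3 = 8.1240/3 = 2.7080

2.7080


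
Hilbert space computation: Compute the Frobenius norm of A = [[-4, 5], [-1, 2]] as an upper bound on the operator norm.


||A||_F^2 = sum a_ij^2
= (-4)^2 + 5^2 + (-1)^2 + 2^2
= 16 + 25 + 1 + 4 = 46
||A||_F = sqrt(46) = 6.7823

6.7823


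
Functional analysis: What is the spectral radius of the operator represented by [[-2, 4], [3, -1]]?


For a 2x2 matrix, eigenvalues satisfy lambda^2 - (trace)*lambda + det = 0
trace = -2 + -1 = -3
det = -2*-1 - 4*3 = -10
discriminant = (-3)^2 - 4*(-10) = 49
spectral radius = max |eigenvalue| = 5.0000

5.0000


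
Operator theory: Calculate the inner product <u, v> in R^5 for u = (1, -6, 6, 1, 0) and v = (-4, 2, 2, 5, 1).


Computing the standard inner product <u, v> = sum u_i * v_i
= 1*-4 + -6*2 + 6*2 + 1*5 + 0*1
= -4 + -12 + 12 + 5 + 0
= 1

1


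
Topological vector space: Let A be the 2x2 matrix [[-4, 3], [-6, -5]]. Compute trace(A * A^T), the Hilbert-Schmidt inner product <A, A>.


trace(A * A^T) = sum of squares of all entries
= (-4)^2 + 3^2 + (-6)^2 + (-5)^2
= 16 + 9 + 36 + 25
= 86

86


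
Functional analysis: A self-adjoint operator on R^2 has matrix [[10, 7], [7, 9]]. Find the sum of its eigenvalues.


For a self-adjoint (symmetric) matrix, the eigenvalues are real.
The sum of eigenvalues equals the trace of the matrix.
trace = 10 + 9 = 19

19


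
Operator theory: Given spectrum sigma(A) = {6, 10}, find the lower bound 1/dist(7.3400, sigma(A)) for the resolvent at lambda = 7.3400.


dist(7.3400, {6, 10}) = min(|7.3400 - 6|, |7.3400 - 10|)
= min(1.3400, 2.6600) = 1.3400
Resolvent bound = 1/1.3400 = 0.7463

0.7463


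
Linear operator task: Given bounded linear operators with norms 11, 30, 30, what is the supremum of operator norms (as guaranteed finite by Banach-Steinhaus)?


By the Uniform Boundedness Principle, the supremum of norms is finite.
sup_k ||T_k|| = max(11, 30, 30) = 30

30


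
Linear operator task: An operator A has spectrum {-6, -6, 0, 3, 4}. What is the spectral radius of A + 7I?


Spectrum of A + 7I = {1, 1, 7, 10, 11}
Spectral radius = max |lambda| over the shifted spectrum
= max(1, 1, 7, 10, 11) = 11

11


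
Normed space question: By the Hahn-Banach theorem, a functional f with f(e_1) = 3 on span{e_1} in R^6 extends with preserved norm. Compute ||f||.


The norm of f is given by ||f|| = sup_{||x||=1} |f(x)|.
On span{e_1}, ||e_1|| = 1, so ||f|| = |f(e_1)| / ||e_1||
= |3| / 1 = 3.0000

3.0000


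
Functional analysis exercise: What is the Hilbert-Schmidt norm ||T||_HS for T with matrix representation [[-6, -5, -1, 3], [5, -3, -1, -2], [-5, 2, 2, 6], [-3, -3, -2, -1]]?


The Hilbert-Schmidt norm is sqrt(sum of squares of all entries).
Sum of squares = (-6)^2 + (-5)^2 + (-1)^2 + 3^2 + 5^2 + (-3)^2 + (-1)^2 + (-2)^2 + (-5)^2 + 2^2 + 2^2 + 6^2 + (-3)^2 + (-3)^2 + (-2)^2 + (-1)^2
= 36 + 25 + 1 + 9 + 25 + 9 + 1 + 4 + 25 + 4 + 4 + 36 + 9 + 9 + 4 + 1 = 202
||T||_HS = sqrt(202) = 14.2127

14.2127


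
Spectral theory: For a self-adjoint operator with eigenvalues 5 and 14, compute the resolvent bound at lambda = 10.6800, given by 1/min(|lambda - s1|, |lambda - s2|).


dist(10.6800, {5, 14}) = min(|10.6800 - 5|, |10.6800 - 14|)
= min(5.6800, 3.3200) = 3.3200
Resolvent bound = 1/3.3200 = 0.3012

0.3012


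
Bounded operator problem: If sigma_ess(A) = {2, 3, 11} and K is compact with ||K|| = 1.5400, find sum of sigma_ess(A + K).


By Weyl's theorem, the essential spectrum is invariant under compact perturbations.
sigma_ess(A + K) = sigma_ess(A) = {2, 3, 11}
Sum = 2 + 3 + 11 = 16

16


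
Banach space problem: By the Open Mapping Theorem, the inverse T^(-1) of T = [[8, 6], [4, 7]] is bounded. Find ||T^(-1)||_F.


det(T) = 8*7 - 6*4 = 32
T^(-1) = (1/32) * [[7, -6], [-4, 8]] = [[0.2188, -0.1875], [-0.1250, 0.2500]]
||T^(-1)||_F^2 = 0.2188^2 + (-0.1875)^2 + (-0.1250)^2 + 0.2500^2 = 0.1611
||T^(-1)||_F = sqrt(0.1611) = 0.4014

0.4014


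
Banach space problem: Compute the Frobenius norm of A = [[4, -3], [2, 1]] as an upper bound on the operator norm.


||A||_F^2 = sum a_ij^2
= 4^2 + (-3)^2 + 2^2 + 1^2
= 16 + 9 + 4 + 1 = 30
||A||_F = sqrt(30) = 5.4772

5.4772


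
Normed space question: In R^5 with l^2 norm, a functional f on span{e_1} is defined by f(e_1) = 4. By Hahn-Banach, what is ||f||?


The norm of f is given by ||f|| = sup_{||x||=1} |f(x)|.
On span{e_1}, ||e_1|| = 1, so ||f|| = |f(e_1)| / ||e_1||
= |4| / 1 = 4.0000

4.0000


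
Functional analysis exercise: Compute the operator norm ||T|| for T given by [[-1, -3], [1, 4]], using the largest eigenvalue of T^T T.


A^T A = [[2, 7], [7, 25]]
trace(A^T A) = 27, det(A^T A) = 1
discriminant = 27^2 - 4*1 = 725
Largest eigenvalue of A^T A = (trace + sqrt(disc))/2 = 26.9629
||T|| = sqrt(26.9629) = 5.1926

5.1926


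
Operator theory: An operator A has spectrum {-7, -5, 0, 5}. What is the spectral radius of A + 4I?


Spectrum of A + 4I = {-3, -1, 4, 9}
Spectral radius = max |lambda| over the shifted spectrum
= max(3, 1, 4, 9) = 9

9


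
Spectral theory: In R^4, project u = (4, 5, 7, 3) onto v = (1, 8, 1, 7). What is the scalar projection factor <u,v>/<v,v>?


Computing <u,v> = 4*1 + 5*8 + 7*1 + 3*7 = 72
Computing <v,v> = 1^2 + 8^2 + 1^2 + 7^2 = 115
Projection coefficient = 72/115 = 0.6261

0.6261


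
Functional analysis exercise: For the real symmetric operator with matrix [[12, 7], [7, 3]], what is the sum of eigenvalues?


For a self-adjoint (symmetric) matrix, the eigenvalues are real.
The sum of eigenvalues equals the trace of the matrix.
trace = 12 + 3 = 15

15


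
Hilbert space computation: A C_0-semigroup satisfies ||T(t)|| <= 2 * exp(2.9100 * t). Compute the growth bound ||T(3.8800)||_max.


||T(3.8800)|| <= 2 * exp(2.9100 * 3.8800)
= 2 * exp(11.2908)
= 2 * 80081.4884
= 160162.9768

160162.9768


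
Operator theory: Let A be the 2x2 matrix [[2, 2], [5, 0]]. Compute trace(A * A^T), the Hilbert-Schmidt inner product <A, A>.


trace(A * A^T) = sum of squares of all entries
= 2^2 + 2^2 + 5^2 + 0^2
= 4 + 4 + 25 + 0
= 33

33


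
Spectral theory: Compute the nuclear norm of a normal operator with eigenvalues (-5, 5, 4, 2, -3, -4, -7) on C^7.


For a normal operator, singular values equal |eigenvalues|.
Trace norm = sum |lambda_i| = 5 + 5 + 4 + 2 + 3 + 4 + 7
= 30

30


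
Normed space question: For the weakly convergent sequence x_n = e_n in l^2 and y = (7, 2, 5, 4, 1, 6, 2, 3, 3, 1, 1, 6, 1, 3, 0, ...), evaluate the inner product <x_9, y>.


x_9 = e_9 is the standard basis vector with 1 in position 9.
<x_9, y> = y_9 = 3
As n -> infinity, <x_n, y> -> 0, confirming weak convergence of (x_n) to 0.

3


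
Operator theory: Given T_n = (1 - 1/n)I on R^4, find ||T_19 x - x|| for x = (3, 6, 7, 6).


T_19 x - x = (1 - 1/19)x - x = -x/19
||x|| = sqrt(130) = 11.4018
||T_19 x - x|| = ||x||/19 = 11.4018/19 = 0.6001

0.6001


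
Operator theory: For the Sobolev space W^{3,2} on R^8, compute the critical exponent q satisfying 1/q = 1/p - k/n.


Using the Sobolev embedding formula: 1/q = 1/p - k/n
1/q = 1/2 - 3/8 = 1/8
q = 1/(1/8) = 8

8.0000


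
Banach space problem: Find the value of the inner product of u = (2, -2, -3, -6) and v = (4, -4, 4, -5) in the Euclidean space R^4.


Computing the standard inner product <u, v> = sum u_i * v_i
= 2*4 + -2*-4 + -3*4 + -6*-5
= 8 + 8 + -12 + 30
= 34

34


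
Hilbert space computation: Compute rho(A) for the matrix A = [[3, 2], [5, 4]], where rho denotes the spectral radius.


For a 2x2 matrix, eigenvalues satisfy lambda^2 - (trace)*lambda + det = 0
trace = 3 + 4 = 7
det = 3*4 - 2*5 = 2
discriminant = 7^2 - 4*(2) = 41
spectral radius = max |eigenvalue| = 6.7016

6.7016


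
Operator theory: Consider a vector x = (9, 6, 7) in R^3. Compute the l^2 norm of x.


The l^2 norm = (sum |x_i|^2)^(1/2)
Sum of 2th powers = 81 + 36 + 49 = 166
||x||_2 = (166)^(1/2) = 12.8841

12.8841


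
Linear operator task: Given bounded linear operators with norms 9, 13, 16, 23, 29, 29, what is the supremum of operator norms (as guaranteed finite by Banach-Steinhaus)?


By the Uniform Boundedness Principle, the supremum of norms is finite.
sup_k ||T_k|| = max(9, 13, 16, 23, 29, 29) = 29

29


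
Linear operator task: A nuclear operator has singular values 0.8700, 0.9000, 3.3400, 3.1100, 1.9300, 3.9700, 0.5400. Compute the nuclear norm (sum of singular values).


The nuclear norm is the sum of all singular values.
||T||_1 = 0.8700 + 0.9000 + 3.3400 + 3.1100 + 1.9300 + 3.9700 + 0.5400
= 14.6600

14.6600


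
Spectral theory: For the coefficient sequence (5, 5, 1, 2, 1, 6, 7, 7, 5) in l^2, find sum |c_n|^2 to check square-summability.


sum |c_n|^2 = 5^2 + 5^2 + 1^2 + 2^2 + 1^2 + 6^2 + 7^2 + 7^2 + 5^2
= 25 + 25 + 1 + 4 + 1 + 36 + 49 + 49 + 25
= 215

215


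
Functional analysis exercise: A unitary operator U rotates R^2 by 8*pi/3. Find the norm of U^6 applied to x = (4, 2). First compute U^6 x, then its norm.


U is a rotation by theta = 8*pi/3
U^6 = rotation by 6*theta = 48*pi/3 = 0*pi/3 (mod 2*pi)
cos(0*pi/3) = 1.0000, sin(0*pi/3) = 0.0000
U^6 x = (1.0000 * 4 - 0.0000 * 2, 0.0000 * 4 + 1.0000 * 2)
= (4.0000, 2.0000)
||U^6 x|| = sqrt(4.0000^2 + 2.0000^2) = sqrt(20.0000) = 4.4721

4.4721


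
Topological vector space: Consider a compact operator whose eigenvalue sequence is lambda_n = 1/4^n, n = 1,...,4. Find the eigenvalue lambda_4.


The eigenvalue formula gives lambda_4 = 1/4^4
= 1/256
= 0.0039

0.0039


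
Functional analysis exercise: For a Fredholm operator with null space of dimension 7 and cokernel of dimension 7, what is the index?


The Fredholm index is defined as ind(T) = dim(ker T) - dim(coker T)
= 7 - 7
= 0

0


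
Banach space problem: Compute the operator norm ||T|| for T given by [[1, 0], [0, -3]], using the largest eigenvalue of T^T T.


A^T A = [[1, 0], [0, 9]]
trace(A^T A) = 10, det(A^T A) = 9
discriminant = 10^2 - 4*9 = 64
Largest eigenvalue of A^T A = (trace + sqrt(disc))/2 = 9.0000
||T|| = sqrt(9.0000) = 3.0000

3.0000


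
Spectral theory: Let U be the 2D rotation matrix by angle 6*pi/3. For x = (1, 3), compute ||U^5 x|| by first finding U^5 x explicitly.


U is a rotation by theta = 6*pi/3
U^5 = rotation by 5*theta = 30*pi/3 = 0*pi/3 (mod 2*pi)
cos(0*pi/3) = 1.0000, sin(0*pi/3) = 0.0000
U^5 x = (1.0000 * 1 - 0.0000 * 3, 0.0000 * 1 + 1.0000 * 3)
= (1.0000, 3.0000)
||U^5 x|| = sqrt(1.0000^2 + 3.0000^2) = sqrt(10.0000) = 3.1623

3.1623


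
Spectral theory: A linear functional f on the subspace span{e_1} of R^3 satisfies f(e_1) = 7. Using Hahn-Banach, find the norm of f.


The norm of f is given by ||f|| = sup_{||x||=1} |f(x)|.
On span{e_1}, ||e_1|| = 1, so ||f|| = |f(e_1)| / ||e_1||
= |7| / 1 = 7.0000

7.0000


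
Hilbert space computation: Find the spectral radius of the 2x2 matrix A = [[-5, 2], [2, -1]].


For a 2x2 matrix, eigenvalues satisfy lambda^2 - (trace)*lambda + det = 0
trace = -5 + -1 = -6
det = -5*-1 - 2*2 = 1
discriminant = (-6)^2 - 4*(1) = 32
spectral radius = max |eigenvalue| = 5.8284

5.8284


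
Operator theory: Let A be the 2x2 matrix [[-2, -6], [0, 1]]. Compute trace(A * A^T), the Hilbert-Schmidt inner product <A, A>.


trace(A * A^T) = sum of squares of all entries
= (-2)^2 + (-6)^2 + 0^2 + 1^2
= 4 + 36 + 0 + 1
= 41

41


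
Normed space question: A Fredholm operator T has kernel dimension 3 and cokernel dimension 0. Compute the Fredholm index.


The Fredholm index is defined as ind(T) = dim(ker T) - dim(coker T)
= 3 - 0
= 3

3


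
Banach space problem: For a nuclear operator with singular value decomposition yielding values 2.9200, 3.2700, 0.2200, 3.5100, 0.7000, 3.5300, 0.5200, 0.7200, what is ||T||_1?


The nuclear norm is the sum of all singular values.
||T||_1 = 2.9200 + 3.2700 + 0.2200 + 3.5100 + 0.7000 + 3.5300 + 0.5200 + 0.7200
= 15.3900

15.3900


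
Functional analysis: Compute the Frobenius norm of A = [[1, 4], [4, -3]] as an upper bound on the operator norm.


||A||_F^2 = sum a_ij^2
= 1^2 + 4^2 + 4^2 + (-3)^2
= 1 + 16 + 16 + 9 = 42
||A||_F = sqrt(42) = 6.4807

6.4807


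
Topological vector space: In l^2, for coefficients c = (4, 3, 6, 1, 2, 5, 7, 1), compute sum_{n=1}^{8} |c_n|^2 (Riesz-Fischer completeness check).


sum |c_n|^2 = 4^2 + 3^2 + 6^2 + 1^2 + 2^2 + 5^2 + 7^2 + 1^2
= 16 + 9 + 36 + 1 + 4 + 25 + 49 + 1
= 141

141


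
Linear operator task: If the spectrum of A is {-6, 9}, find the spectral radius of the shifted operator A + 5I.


Spectrum of A + 5I = {-1, 14}
Spectral radius = max |lambda| over the shifted spectrum
= max(1, 14) = 14

14


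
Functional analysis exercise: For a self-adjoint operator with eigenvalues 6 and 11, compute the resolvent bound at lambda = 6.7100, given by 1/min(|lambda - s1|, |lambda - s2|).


dist(6.7100, {6, 11}) = min(|6.7100 - 6|, |6.7100 - 11|)
= min(0.7100, 4.2900) = 0.7100
Resolvent bound = 1/0.7100 = 1.4085

1.4085


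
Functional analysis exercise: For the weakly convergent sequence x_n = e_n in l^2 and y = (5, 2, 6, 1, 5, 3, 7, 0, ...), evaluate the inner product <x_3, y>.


x_3 = e_3 is the standard basis vector with 1 in position 3.
<x_3, y> = y_3 = 6
As n -> infinity, <x_n, y> -> 0, confirming weak convergence of (x_n) to 0.

6


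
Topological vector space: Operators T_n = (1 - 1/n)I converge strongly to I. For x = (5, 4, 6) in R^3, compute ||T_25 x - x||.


T_25 x - x = (1 - 1/25)x - x = -x/25
||x|| = sqrt(77) = 8.7750
||T_25 x - x|| = ||x||/25 = 8.7750/25 = 0.3510

0.3510


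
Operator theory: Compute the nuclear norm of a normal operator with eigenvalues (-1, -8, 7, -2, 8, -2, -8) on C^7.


For a normal operator, singular values equal |eigenvalues|.
Trace norm = sum |lambda_i| = 1 + 8 + 7 + 2 + 8 + 2 + 8
= 36

36


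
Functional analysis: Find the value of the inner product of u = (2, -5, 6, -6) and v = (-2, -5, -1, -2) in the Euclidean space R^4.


Computing the standard inner product <u, v> = sum u_i * v_i
= 2*-2 + -5*-5 + 6*-1 + -6*-2
= -4 + 25 + -6 + 12
= 27

27


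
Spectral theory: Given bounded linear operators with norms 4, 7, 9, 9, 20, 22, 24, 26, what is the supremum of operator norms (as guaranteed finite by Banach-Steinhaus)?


By the Uniform Boundedness Principle, the supremum of norms is finite.
sup_k ||T_k|| = max(4, 7, 9, 9, 20, 22, 24, 26) = 26

26


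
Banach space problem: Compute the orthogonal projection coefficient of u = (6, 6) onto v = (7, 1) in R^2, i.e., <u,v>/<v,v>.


Computing <u,v> = 6*7 + 6*1 = 48
Computing <v,v> = 7^2 + 1^2 = 50
Projection coefficient = 48/50 = 0.9600

0.9600


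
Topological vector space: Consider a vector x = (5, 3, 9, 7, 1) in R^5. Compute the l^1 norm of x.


The l^1 norm equals the sum of absolute values of all components.
||x||_1 = 5 + 3 + 9 + 7 + 1
= 25

25.0000


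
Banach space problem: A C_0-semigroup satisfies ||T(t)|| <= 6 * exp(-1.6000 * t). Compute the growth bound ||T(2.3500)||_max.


||T(2.3500)|| <= 6 * exp(-1.6000 * 2.3500)
= 6 * exp(-3.7600)
= 6 * 0.0233
= 0.1397

0.1397


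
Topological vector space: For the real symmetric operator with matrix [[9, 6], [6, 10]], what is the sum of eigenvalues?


For a self-adjoint (symmetric) matrix, the eigenvalues are real.
The sum of eigenvalues equals the trace of the matrix.
trace = 9 + 10 = 19

19


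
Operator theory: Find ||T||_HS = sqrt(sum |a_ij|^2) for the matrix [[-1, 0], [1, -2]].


The Hilbert-Schmidt norm is sqrt(sum of squares of all entries).
Sum of squares = (-1)^2 + 0^2 + 1^2 + (-2)^2
= 1 + 0 + 1 + 4 = 6
||T||_HS = sqrt(6) = 2.4495

2.4495


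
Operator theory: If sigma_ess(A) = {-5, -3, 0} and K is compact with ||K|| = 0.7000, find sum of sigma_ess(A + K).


By Weyl's theorem, the essential spectrum is invariant under compact perturbations.
sigma_ess(A + K) = sigma_ess(A) = {-5, -3, 0}
Sum = -5 + -3 + 0 = -8

-8


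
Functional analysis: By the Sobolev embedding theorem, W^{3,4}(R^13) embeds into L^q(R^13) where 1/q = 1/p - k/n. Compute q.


Using the Sobolev embedding formula: 1/q = 1/p - k/n
1/q = 1/4 - 3/13 = 1/52
q = 1/(1/52) = 52

52.0000


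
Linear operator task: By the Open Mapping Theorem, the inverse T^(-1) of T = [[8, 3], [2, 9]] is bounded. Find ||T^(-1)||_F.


det(T) = 8*9 - 3*2 = 66
T^(-1) = (1/66) * [[9, -3], [-2, 8]] = [[0.1364, -0.0455], [-0.0303, 0.1212]]
||T^(-1)||_F^2 = 0.1364^2 + (-0.0455)^2 + (-0.0303)^2 + 0.1212^2 = 0.0363
||T^(-1)||_F = sqrt(0.0363) = 0.1905

0.1905


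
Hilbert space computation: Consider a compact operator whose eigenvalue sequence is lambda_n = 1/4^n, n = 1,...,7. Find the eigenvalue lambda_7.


The eigenvalue formula gives lambda_7 = 1/4^7
= 1/16384
= 6.1035e-05

6.1035e-05


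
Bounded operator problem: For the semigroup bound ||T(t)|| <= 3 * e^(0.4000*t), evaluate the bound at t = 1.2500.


||T(1.2500)|| <= 3 * exp(0.4000 * 1.2500)
= 3 * exp(0.5000)
= 3 * 1.6487
= 4.9462

4.9462


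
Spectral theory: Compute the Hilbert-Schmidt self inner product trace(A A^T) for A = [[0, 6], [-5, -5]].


trace(A * A^T) = sum of squares of all entries
= 0^2 + 6^2 + (-5)^2 + (-5)^2
= 0 + 36 + 25 + 25
= 86

86


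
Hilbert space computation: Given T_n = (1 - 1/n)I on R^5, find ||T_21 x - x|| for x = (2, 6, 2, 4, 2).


T_21 x - x = (1 - 1/21)x - x = -x/21
||x|| = sqrt(64) = 8.0000
||T_21 x - x|| = ||x||/21 = 8.0000/21 = 0.3810

0.3810


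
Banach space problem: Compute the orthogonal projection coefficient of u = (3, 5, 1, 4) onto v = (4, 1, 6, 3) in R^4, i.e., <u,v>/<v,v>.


Computing <u,v> = 3*4 + 5*1 + 1*6 + 4*3 = 35
Computing <v,v> = 4^2 + 1^2 + 6^2 + 3^2 = 62
Projection coefficient = 35/62 = 0.5645

0.5645


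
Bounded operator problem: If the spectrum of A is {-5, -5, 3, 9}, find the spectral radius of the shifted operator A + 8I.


Spectrum of A + 8I = {3, 3, 11, 17}
Spectral radius = max |lambda| over the shifted spectrum
= max(3, 3, 11, 17) = 17

17


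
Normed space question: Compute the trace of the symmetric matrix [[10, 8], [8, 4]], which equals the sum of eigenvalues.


For a self-adjoint (symmetric) matrix, the eigenvalues are real.
The sum of eigenvalues equals the trace of the matrix.
trace = 10 + 4 = 14

14


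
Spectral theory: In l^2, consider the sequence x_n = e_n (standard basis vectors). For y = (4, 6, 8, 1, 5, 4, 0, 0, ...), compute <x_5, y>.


x_5 = e_5 is the standard basis vector with 1 in position 5.
<x_5, y> = y_5 = 5
As n -> infinity, <x_n, y> -> 0, confirming weak convergence of (x_n) to 0.

5


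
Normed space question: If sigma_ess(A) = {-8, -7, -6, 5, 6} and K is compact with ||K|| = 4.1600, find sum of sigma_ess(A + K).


By Weyl's theorem, the essential spectrum is invariant under compact perturbations.
sigma_ess(A + K) = sigma_ess(A) = {-8, -7, -6, 5, 6}
Sum = -8 + -7 + -6 + 5 + 6 = -10

-10


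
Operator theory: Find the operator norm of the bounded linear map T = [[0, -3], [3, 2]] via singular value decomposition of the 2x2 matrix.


A^T A = [[9, 6], [6, 13]]
trace(A^T A) = 22, det(A^T A) = 81
discriminant = 22^2 - 4*81 = 160
Largest eigenvalue of A^T A = (trace + sqrt(disc))/2 = 17.3246
||T|| = sqrt(17.3246) = 4.1623

4.1623


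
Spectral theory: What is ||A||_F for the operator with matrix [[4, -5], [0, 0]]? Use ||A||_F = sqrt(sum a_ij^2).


||A||_F^2 = sum a_ij^2
= 4^2 + (-5)^2 + 0^2 + 0^2
= 16 + 25 + 0 + 0 = 41
||A||_F = sqrt(41) = 6.4031

6.4031


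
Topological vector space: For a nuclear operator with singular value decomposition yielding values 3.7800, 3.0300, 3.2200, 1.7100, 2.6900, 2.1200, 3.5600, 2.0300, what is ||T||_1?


The nuclear norm is the sum of all singular values.
||T||_1 = 3.7800 + 3.0300 + 3.2200 + 1.7100 + 2.6900 + 2.1200 + 3.5600 + 2.0300
= 22.1400

22.1400


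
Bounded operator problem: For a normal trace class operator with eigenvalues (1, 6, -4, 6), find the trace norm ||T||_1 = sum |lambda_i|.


For a normal operator, singular values equal |eigenvalues|.
Trace norm = sum |lambda_i| = 1 + 6 + 4 + 6
= 17

17


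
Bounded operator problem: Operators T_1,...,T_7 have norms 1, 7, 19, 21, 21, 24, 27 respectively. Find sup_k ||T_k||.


By the Uniform Boundedness Principle, the supremum of norms is finite.
sup_k ||T_k|| = max(1, 7, 19, 21, 21, 24, 27) = 27

27


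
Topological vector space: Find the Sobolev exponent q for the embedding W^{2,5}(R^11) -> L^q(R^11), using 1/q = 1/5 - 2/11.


Using the Sobolev embedding formula: 1/q = 1/p - k/n
1/q = 1/5 - 2/11 = 1/55
q = 1/(1/55) = 55

55.0000


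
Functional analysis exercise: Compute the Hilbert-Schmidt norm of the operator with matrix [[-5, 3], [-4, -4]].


The Hilbert-Schmidt norm is sqrt(sum of squares of all entries).
Sum of squares = (-5)^2 + 3^2 + (-4)^2 + (-4)^2
= 25 + 9 + 16 + 16 = 66
||T||_HS = sqrt(66) = 8.1240

8.1240


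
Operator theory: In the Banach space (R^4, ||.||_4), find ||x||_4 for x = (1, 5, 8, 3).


The l^4 norm = (sum |x_i|^4)^(1/4)
Sum of 4th powers = 1 + 625 + 4096 + 81 = 4803
||x||_4 = (4803)^(1/4) = 8.3249

8.3249


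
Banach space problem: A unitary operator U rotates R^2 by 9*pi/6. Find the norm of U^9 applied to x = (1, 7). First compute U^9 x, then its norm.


U is a rotation by theta = 9*pi/6
U^9 = rotation by 9*theta = 81*pi/6 = 9*pi/6 (mod 2*pi)
cos(9*pi/6) = 0.0000, sin(9*pi/6) = -1.0000
U^9 x = (0.0000 * 1 - -1.0000 * 7, -1.0000 * 1 + 0.0000 * 7)
= (7.0000, -1.0000)
||U^9 x|| = sqrt(7.0000^2 + (-1.0000)^2) = sqrt(50.0000) = 7.0711

7.0711


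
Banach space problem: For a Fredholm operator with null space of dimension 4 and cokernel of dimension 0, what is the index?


The Fredholm index is defined as ind(T) = dim(ker T) - dim(coker T)
= 4 - 0
= 4

4


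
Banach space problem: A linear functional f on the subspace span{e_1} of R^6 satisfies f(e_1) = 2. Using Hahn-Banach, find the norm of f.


The norm of f is given by ||f|| = sup_{||x||=1} |f(x)|.
On span{e_1}, ||e_1|| = 1, so ||f|| = |f(e_1)| / ||e_1||
= |2| / 1 = 2.0000

2.0000


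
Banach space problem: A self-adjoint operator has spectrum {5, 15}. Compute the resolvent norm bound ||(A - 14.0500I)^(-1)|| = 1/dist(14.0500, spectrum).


dist(14.0500, {5, 15}) = min(|14.0500 - 5|, |14.0500 - 15|)
= min(9.0500, 0.9500) = 0.9500
Resolvent bound = 1/0.9500 = 1.0526

1.0526


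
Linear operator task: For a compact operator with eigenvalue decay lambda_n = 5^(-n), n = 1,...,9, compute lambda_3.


The eigenvalue formula gives lambda_3 = 1/5^3
= 1/125
= 0.0080

0.0080


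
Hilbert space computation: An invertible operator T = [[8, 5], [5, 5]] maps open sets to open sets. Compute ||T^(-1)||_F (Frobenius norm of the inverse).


det(T) = 8*5 - 5*5 = 15
T^(-1) = (1/15) * [[5, -5], [-5, 8]] = [[0.3333, -0.3333], [-0.3333, 0.5333]]
||T^(-1)||_F^2 = 0.3333^2 + (-0.3333)^2 + (-0.3333)^2 + 0.5333^2 = 0.6178
||T^(-1)||_F = sqrt(0.6178) = 0.7860

0.7860


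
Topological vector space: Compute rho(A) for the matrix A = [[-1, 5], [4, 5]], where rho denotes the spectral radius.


For a 2x2 matrix, eigenvalues satisfy lambda^2 - (trace)*lambda + det = 0
trace = -1 + 5 = 4
det = -1*5 - 5*4 = -25
discriminant = 4^2 - 4*(-25) = 116
spectral radius = max |eigenvalue| = 7.3852

7.3852


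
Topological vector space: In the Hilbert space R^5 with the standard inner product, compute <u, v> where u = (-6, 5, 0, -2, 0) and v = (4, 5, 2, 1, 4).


Computing the standard inner product <u, v> = sum u_i * v_i
= -6*4 + 5*5 + 0*2 + -2*1 + 0*4
= -24 + 25 + 0 + -2 + 0
= -1

-1


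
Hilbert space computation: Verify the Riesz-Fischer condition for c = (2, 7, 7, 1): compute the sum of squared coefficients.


sum |c_n|^2 = 2^2 + 7^2 + 7^2 + 1^2
= 4 + 49 + 49 + 1
= 103

103


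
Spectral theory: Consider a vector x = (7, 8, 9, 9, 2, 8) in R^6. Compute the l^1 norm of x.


The l^1 norm equals the sum of absolute values of all components.
||x||_1 = 7 + 8 + 9 + 9 + 2 + 8
= 43

43.0000


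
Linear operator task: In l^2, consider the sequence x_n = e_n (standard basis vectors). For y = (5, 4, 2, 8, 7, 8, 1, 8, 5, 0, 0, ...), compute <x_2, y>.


x_2 = e_2 is the standard basis vector with 1 in position 2.
<x_2, y> = y_2 = 4
As n -> infinity, <x_n, y> -> 0, confirming weak convergence of (x_n) to 0.

4


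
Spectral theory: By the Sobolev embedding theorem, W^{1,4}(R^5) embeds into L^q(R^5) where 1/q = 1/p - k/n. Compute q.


Using the Sobolev embedding formula: 1/q = 1/p - k/n
1/q = 1/4 - 1/5 = 1/20
q = 1/(1/20) = 20

20.0000


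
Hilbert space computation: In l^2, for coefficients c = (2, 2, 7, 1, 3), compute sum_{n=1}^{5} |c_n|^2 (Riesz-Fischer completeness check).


sum |c_n|^2 = 2^2 + 2^2 + 7^2 + 1^2 + 3^2
= 4 + 4 + 49 + 1 + 9
= 67

67


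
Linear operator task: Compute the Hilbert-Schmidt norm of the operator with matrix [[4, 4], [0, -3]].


The Hilbert-Schmidt norm is sqrt(sum of squares of all entries).
Sum of squares = 4^2 + 4^2 + 0^2 + (-3)^2
= 16 + 16 + 0 + 9 = 41
||T||_HS = sqrt(41) = 6.4031

6.4031


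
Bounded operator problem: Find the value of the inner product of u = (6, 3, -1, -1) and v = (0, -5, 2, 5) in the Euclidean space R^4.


Computing the standard inner product <u, v> = sum u_i * v_i
= 6*0 + 3*-5 + -1*2 + -1*5
= 0 + -15 + -2 + -5
= -22

-22


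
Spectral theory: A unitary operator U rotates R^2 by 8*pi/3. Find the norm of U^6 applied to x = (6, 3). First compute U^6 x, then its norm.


U is a rotation by theta = 8*pi/3
U^6 = rotation by 6*theta = 48*pi/3 = 0*pi/3 (mod 2*pi)
cos(0*pi/3) = 1.0000, sin(0*pi/3) = 0.0000
U^6 x = (1.0000 * 6 - 0.0000 * 3, 0.0000 * 6 + 1.0000 * 3)
= (6.0000, 3.0000)
||U^6 x|| = sqrt(6.0000^2 + 3.0000^2) = sqrt(45.0000) = 6.7082

6.7082


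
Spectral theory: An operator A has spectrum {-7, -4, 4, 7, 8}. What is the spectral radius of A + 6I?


Spectrum of A + 6I = {-1, 2, 10, 13, 14}
Spectral radius = max |lambda| over the shifted spectrum
= max(1, 2, 10, 13, 14) = 14

14


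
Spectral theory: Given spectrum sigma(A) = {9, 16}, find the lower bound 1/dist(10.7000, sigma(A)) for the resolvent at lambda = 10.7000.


dist(10.7000, {9, 16}) = min(|10.7000 - 9|, |10.7000 - 16|)
= min(1.7000, 5.3000) = 1.7000
Resolvent bound = 1/1.7000 = 0.5882

0.5882


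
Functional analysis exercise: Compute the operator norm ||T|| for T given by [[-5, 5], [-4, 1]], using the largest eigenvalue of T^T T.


A^T A = [[41, -29], [-29, 26]]
trace(A^T A) = 67, det(A^T A) = 225
discriminant = 67^2 - 4*225 = 3589
Largest eigenvalue of A^T A = (trace + sqrt(disc))/2 = 63.4541
||T|| = sqrt(63.4541) = 7.9658

7.9658


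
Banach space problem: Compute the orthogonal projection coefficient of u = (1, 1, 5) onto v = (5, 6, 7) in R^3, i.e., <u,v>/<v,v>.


Computing <u,v> = 1*5 + 1*6 + 5*7 = 46
Computing <v,v> = 5^2 + 6^2 + 7^2 = 110
Projection coefficient = 46/110 = 0.4182

0.4182


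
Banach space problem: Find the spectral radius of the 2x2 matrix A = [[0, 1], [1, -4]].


For a 2x2 matrix, eigenvalues satisfy lambda^2 - (trace)*lambda + det = 0
trace = 0 + -4 = -4
det = 0*-4 - 1*1 = -1
discriminant = (-4)^2 - 4*(-1) = 20
spectral radius = max |eigenvalue| = 4.2361

4.2361


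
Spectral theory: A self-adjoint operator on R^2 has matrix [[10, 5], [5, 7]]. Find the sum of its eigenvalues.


For a self-adjoint (symmetric) matrix, the eigenvalues are real.
The sum of eigenvalues equals the trace of the matrix.
trace = 10 + 7 = 17

17


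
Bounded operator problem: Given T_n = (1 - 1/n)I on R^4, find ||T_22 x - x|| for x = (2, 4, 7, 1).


T_22 x - x = (1 - 1/22)x - x = -x/22
||x|| = sqrt(70) = 8.3666
||T_22 x - x|| = ||x||/22 = 8.3666/22 = 0.3803

0.3803


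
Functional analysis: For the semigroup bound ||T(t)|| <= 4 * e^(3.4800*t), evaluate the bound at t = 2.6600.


||T(2.6600)|| <= 4 * exp(3.4800 * 2.6600)
= 4 * exp(9.2568)
= 4 * 10475.5579
= 41902.2315

41902.2315


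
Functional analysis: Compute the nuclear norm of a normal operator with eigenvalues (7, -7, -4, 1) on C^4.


For a normal operator, singular values equal |eigenvalues|.
Trace norm = sum |lambda_i| = 7 + 7 + 4 + 1
= 19

19


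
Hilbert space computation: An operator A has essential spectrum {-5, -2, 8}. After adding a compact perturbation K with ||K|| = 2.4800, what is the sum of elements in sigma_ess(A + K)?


By Weyl's theorem, the essential spectrum is invariant under compact perturbations.
sigma_ess(A + K) = sigma_ess(A) = {-5, -2, 8}
Sum = -5 + -2 + 8 = 1

1


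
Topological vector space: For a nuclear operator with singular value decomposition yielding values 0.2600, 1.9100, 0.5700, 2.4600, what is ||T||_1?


The nuclear norm is the sum of all singular values.
||T||_1 = 0.2600 + 1.9100 + 0.5700 + 2.4600
= 5.2000

5.2000


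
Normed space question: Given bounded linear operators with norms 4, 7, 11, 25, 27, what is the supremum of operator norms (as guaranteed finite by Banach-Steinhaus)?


By the Uniform Boundedness Principle, the supremum of norms is finite.
sup_k ||T_k|| = max(4, 7, 11, 25, 27) = 27

27


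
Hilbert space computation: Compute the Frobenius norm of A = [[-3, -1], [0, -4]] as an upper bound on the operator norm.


||A||_F^2 = sum a_ij^2
= (-3)^2 + (-1)^2 + 0^2 + (-4)^2
= 9 + 1 + 0 + 16 = 26
||A||_F = sqrt(26) = 5.0990

5.0990


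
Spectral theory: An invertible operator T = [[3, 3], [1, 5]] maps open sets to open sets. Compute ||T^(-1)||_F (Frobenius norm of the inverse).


det(T) = 3*5 - 3*1 = 12
T^(-1) = (1/12) * [[5, -3], [-1, 3]] = [[0.4167, -0.2500], [-0.0833, 0.2500]]
||T^(-1)||_F^2 = 0.4167^2 + (-0.2500)^2 + (-0.0833)^2 + 0.2500^2 = 0.3056
||T^(-1)||_F = sqrt(0.3056) = 0.5528

0.5528


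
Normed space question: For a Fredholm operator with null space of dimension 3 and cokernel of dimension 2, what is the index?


The Fredholm index is defined as ind(T) = dim(ker T) - dim(coker T)
= 3 - 2
= 1

1


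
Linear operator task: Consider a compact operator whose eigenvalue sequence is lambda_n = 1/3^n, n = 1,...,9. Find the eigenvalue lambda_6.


The eigenvalue formula gives lambda_6 = 1/3^6
= 1/729
= 0.0014

0.0014


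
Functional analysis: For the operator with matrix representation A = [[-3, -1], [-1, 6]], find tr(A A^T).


trace(A * A^T) = sum of squares of all entries
= (-3)^2 + (-1)^2 + (-1)^2 + 6^2
= 9 + 1 + 1 + 36
= 47

47


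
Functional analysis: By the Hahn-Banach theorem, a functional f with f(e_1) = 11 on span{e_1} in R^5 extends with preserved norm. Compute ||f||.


The norm of f is given by ||f|| = sup_{||x||=1} |f(x)|.
On span{e_1}, ||e_1|| = 1, so ||f|| = |f(e_1)| / ||e_1||
= |11| / 1 = 11.0000

11.0000


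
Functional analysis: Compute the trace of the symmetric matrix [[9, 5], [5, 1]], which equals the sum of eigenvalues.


For a self-adjoint (symmetric) matrix, the eigenvalues are real.
The sum of eigenvalues equals the trace of the matrix.
trace = 9 + 1 = 10

10


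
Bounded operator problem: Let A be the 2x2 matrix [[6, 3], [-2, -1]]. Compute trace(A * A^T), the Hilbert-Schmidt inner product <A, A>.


trace(A * A^T) = sum of squares of all entries
= 6^2 + 3^2 + (-2)^2 + (-1)^2
= 36 + 9 + 4 + 1
= 50

50


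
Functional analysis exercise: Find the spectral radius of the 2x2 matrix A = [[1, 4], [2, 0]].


For a 2x2 matrix, eigenvalues satisfy lambda^2 - (trace)*lambda + det = 0
trace = 1 + 0 = 1
det = 1*0 - 4*2 = -8
discriminant = 1^2 - 4*(-8) = 33
spectral radius = max |eigenvalue| = 3.3723

3.3723


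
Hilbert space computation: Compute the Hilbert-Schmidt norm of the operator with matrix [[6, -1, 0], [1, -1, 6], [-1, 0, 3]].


The Hilbert-Schmidt norm is sqrt(sum of squares of all entries).
Sum of squares = 6^2 + (-1)^2 + 0^2 + 1^2 + (-1)^2 + 6^2 + (-1)^2 + 0^2 + 3^2
= 36 + 1 + 0 + 1 + 1 + 36 + 1 + 0 + 9 = 85
||T||_HS = sqrt(85) = 9.2195

9.2195


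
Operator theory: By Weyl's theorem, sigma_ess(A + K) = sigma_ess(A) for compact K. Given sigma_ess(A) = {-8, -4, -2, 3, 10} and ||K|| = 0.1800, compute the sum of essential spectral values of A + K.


By Weyl's theorem, the essential spectrum is invariant under compact perturbations.
sigma_ess(A + K) = sigma_ess(A) = {-8, -4, -2, 3, 10}
Sum = -8 + -4 + -2 + 3 + 10 = -1

-1


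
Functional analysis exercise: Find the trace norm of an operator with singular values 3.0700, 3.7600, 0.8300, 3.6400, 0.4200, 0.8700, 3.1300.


The nuclear norm is the sum of all singular values.
||T||_1 = 3.0700 + 3.7600 + 0.8300 + 3.6400 + 0.4200 + 0.8700 + 3.1300
= 15.7200

15.7200


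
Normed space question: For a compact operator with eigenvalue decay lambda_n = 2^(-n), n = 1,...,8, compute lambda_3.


The eigenvalue formula gives lambda_3 = 1/2^3
= 1/8
= 0.1250

0.1250


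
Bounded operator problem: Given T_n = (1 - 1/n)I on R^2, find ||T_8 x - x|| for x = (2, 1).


T_8 x - x = (1 - 1/8)x - x = -x/8
||x|| = sqrt(5) = 2.2361
||T_8 x - x|| = ||x||/8 = 2.2361/8 = 0.2795

0.2795


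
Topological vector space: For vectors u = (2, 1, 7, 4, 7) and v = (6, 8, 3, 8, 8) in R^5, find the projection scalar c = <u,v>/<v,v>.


Computing <u,v> = 2*6 + 1*8 + 7*3 + 4*8 + 7*8 = 129
Computing <v,v> = 6^2 + 8^2 + 3^2 + 8^2 + 8^2 = 237
Projection coefficient = 129/237 = 0.5443

0.5443


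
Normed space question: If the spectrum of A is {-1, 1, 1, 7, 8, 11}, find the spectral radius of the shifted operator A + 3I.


Spectrum of A + 3I = {2, 4, 4, 10, 11, 14}
Spectral radius = max |lambda| over the shifted spectrum
= max(2, 4, 4, 10, 11, 14) = 14

14


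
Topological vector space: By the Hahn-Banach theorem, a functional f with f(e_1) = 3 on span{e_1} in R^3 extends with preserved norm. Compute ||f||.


The norm of f is given by ||f|| = sup_{||x||=1} |f(x)|.
On span{e_1}, ||e_1|| = 1, so ||f|| = |f(e_1)| / ||e_1||
= |3| / 1 = 3.0000

3.0000


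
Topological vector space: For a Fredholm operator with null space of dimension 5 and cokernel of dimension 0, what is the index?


The Fredholm index is defined as ind(T) = dim(ker T) - dim(coker T)
= 5 - 0
= 5

5


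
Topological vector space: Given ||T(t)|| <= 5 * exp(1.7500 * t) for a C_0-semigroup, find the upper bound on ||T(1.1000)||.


||T(1.1000)|| <= 5 * exp(1.7500 * 1.1000)
= 5 * exp(1.9250)
= 5 * 6.8551
= 34.2757

34.2757


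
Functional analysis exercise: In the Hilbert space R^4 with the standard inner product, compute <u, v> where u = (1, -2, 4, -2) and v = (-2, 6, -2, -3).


Computing the standard inner product <u, v> = sum u_i * v_i
= 1*-2 + -2*6 + 4*-2 + -2*-3
= -2 + -12 + -8 + 6
= -16

-16


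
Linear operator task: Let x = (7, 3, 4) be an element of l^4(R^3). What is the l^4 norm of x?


The l^4 norm = (sum |x_i|^4)^(1/4)
Sum of 4th powers = 2401 + 81 + 256 = 2738
||x||_4 = (2738)^(1/4) = 7.2337

7.2337


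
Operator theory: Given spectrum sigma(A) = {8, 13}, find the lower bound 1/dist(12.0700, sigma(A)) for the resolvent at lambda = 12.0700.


dist(12.0700, {8, 13}) = min(|12.0700 - 8|, |12.0700 - 13|)
= min(4.0700, 0.9300) = 0.9300
Resolvent bound = 1/0.9300 = 1.0753

1.0753


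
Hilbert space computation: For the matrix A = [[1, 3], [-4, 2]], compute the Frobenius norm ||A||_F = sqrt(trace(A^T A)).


||A||_F^2 = sum a_ij^2
= 1^2 + 3^2 + (-4)^2 + 2^2
= 1 + 9 + 16 + 4 = 30
||A||_F = sqrt(30) = 5.4772

5.4772


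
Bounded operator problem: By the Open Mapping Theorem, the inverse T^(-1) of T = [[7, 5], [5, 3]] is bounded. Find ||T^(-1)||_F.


det(T) = 7*3 - 5*5 = -4
T^(-1) = (1/-4) * [[3, -5], [-5, 7]] = [[-0.7500, 1.2500], [1.2500, -1.7500]]
||T^(-1)||_F^2 = (-0.7500)^2 + 1.2500^2 + 1.2500^2 + (-1.7500)^2 = 6.7500
||T^(-1)||_F = sqrt(6.7500) = 2.5981

2.5981
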